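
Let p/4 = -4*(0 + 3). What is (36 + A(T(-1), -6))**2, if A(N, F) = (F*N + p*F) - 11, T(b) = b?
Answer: 101761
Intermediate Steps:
p = -48 (p = 4*(-4*(0 + 3)) = 4*(-4*3) = 4*(-12) = -48)
A(N, F) = -11 - 48*F + F*N (A(N, F) = (F*N - 48*F) - 11 = (-48*F + F*N) - 11 = -11 - 48*F + F*N)
(36 + A(T(-1), -6))**2 = (36 + (-11 - 48*(-6) - 6*(-1)))**2 = (36 + (-11 + 288 + 6))**2 = (36 + 283)**2 = 319**2 = 101761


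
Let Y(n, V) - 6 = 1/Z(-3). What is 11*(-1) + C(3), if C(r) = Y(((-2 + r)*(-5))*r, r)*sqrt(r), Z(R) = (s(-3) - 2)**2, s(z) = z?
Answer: -11 + 151*sqrt(3)/25 ≈ -0.53841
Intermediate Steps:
Z(R) = 25 (Z(R) = (-3 - 2)**2 = (-5)**2 = 25)
Y(n, V) = 151/25 (Y(n, V) = 6 + 1/25 = 151/25)
C(r) = 151*sqrt(r)/25
11*(-1) + C(3) = 11*(-1) + 151*sqrt(3)/25 = -11 + 151*sqrt(3)/25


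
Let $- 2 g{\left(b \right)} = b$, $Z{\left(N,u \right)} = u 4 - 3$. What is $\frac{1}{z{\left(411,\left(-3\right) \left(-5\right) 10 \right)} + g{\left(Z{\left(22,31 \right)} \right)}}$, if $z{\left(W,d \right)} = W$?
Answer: $\frac{2}{701} \approx 0.0028531$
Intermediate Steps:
$Z{\left(N,u \right)} = -3 + 4 u$ ($Z{\left(N,u \right)} = 4 u - 3 = -3 + 4 u$)
$g{\left(b \right)} = - \frac{b}{2}$
$\frac{1}{z{\left(411,\left(-3\right) \left(-5\right) 10 \right)} + g{\left(Z{\left(22,31 \right)} \right)}} = \frac{1}{411 - \frac{-3 + 4 \cdot 31}{2}} = \frac{1}{411 - \frac{-3 + 124}{2}} = \frac{1}{411 - \frac{121}{2}} = \frac{1}{\frac{701}{2}} = \frac{2}{701}$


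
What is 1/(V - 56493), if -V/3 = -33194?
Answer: 1/43089 ≈ 2.3208e-5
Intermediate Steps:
V = 99582 (V = -3*(-33194) = 99582)
1/(V - 56493) = 1/(99582 - 56493) = 1/43089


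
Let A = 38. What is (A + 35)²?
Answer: 5329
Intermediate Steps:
(A + 35)² = (38 + 35)² = 73² = 5329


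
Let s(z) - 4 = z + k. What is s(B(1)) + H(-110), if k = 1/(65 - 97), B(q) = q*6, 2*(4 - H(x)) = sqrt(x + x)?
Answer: 447/32 - I*sqrt(55) ≈ 13.969 - 7.4162*I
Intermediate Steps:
H(x) = 4 - sqrt(2)*sqrt(x)/2 (H(x) = 4 - sqrt(x + x)/2 = 4 - sqrt(2)*sqrt(x)/2)
B(q) = 6*q
k = -1/32 (k = 1/(-32) = -1/32 ≈ -0.031250)
s(z) = 127/32 + z (s(z) = 4 + (z - 1/32) = 4 + (-1/32 + z) = 127/32 + z)
s(B(1)) + H(-110) = (127/32 + 6*1) + (4 - sqrt(2)*sqrt(-110)/2) = (127/32 + 6) + (4 - sqrt(2)*I*sqrt(110)/2) = 319/32 + (4 - I*sqrt(55)) = 447/32 - I*sqrt(55)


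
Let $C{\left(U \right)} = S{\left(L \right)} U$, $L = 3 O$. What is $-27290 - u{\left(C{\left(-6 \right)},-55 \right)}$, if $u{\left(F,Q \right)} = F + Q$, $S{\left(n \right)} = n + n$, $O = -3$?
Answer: $-27343$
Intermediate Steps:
$L = -9$ ($L = 3 \left(-3\right) = -9$)
$S{\left(n \right)} = 2 n$
$C{\left(U \right)} = - 18 U$ ($C{\left(U \right)} = 2 \left(-9\right) U = - 18 U$)
$-27290 - u{\left(C{\left(-6 \right)},-55 \right)} = -27290 - \left(\left(-18\right) \left(-6\right) - 55\right) = -27290 - \left(108 - 55\right) = -27290 - 53 = -27343$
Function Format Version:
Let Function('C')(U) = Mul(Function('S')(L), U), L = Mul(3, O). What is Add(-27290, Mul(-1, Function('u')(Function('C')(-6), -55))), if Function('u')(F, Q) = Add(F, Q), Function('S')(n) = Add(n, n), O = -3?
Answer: -27343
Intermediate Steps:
L = -9 (L = Mul(3, -3) = -9)
Function('S')(n) = Mul(2, n)
Function('C')(U) = Mul(-18, U) (Function('C')(U) = Mul(Mul(2, -9), U) = Mul(-18, U))
Add(-27290, Mul(-1, Function('u')(Function('C')(-6), -55))) = Add(-27290, Mul(-1, Add(Mul(-18, -6), -55))) = Add(-27290, Mul(-1, Add(108, -55))) = Add(-27290, Mul(-1, 53)) = Add(-27290, -53) = -27343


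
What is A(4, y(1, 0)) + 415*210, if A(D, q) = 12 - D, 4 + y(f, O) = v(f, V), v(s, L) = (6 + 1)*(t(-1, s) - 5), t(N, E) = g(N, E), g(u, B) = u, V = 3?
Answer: 87158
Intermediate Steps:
t(N, E) = N
v(s, L) = -42 (v(s, L) = (6 + 1)*(-1 - 5) = 7*(-6) = -42)
y(f, O) = -46 (y(f, O) = -4 - 42 = -46)
A(4, y(1, 0)) + 415*210 = (12 - 1*4) + 415*210 = (12 - 4) + 87150 = 8 + 87150 = 87158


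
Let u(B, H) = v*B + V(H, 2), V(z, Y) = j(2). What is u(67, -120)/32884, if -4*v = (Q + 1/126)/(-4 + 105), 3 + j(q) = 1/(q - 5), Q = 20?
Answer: -338587/1673927136 ≈ -0.00020227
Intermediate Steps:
j(q) = -3 + 1/(-5 + q) (j(q) = -3 + 1/(q - 5) = -3 + 1/(-5 + q))
V(z, Y) = -10/3 (V(z, Y) = (16 - 3*2)/(-5 + 2) = (16 - 6)/(-3) = -⅓*10 = -10/3)
v = -2521/50904 (v = -(20 + 1/126)/(4*(-4 + 105)) = -(20 + 1/126)/(4*101) = -2521/(504*101) = -¼*2521/12726 = -2521/50904 ≈ -0.049525)
u(B, H) = -10/3 - 2521*B/50904 (u(B, H) = -2521*B/50904 - 10/3 = -10/3 - 2521*B/50904)
u(67, -120)/32884 = (-10/3 - 2521/50904*67)/32884 = (-10/3 - 168907/50904)*(1/32884) = -338587/50904*1/32884 = -338587/1673927136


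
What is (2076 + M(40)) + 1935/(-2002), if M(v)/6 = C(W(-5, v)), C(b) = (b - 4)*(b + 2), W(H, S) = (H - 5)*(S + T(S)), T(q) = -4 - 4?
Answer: 1241774601/2002 ≈ 6.2027e+5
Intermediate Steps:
T(q) = -8
W(H, S) = (-8 + S)*(-5 + H) (W(H, S) = (H - 5)*(S - 8) = (-5 + H)*(-8 + S) = (-8 + S)*(-5 + H))
C(b) = (-4 + b)*(2 + b)
M(v) = -1008 + 6*(80 - 10*v)**2 + 120*v (M(v) = 6*(-8 + (40 - 8*(-5) - 5*v - 5*v)**2 - 2*(40 - 8*(-5) - 5*v - 5*v)) = 6*(-8 + (40 + 40 - 5*v - 5*v)**2 - 2*(40 + 40 - 5*v - 5*v)) = 6*(-8 + (80 - 10*v)**2 - 2*(80 - 10*v)) = 6*(-8 + (80 - 10*v)**2 + (-160 + 20*v)) = 6*(-168 + (80 - 10*v)**2 + 20*v) = -1008 + 6*(80 - 10*v)**2 + 120*v)
(2076 + M(40)) + 1935/(-2002) = (2076 + (37392 - 9480*40 + 600*40**2)) + 1935/(-2002) = (2076 + (37392 - 379200 + 600*1600)) + 1935*(-1/2002) = (2076 + (37392 - 379200 + 960000)) - 1935/2002 = (2076 + 618192) - 1935/2002 = 620268 - 1935/2002 = 1241774601/2002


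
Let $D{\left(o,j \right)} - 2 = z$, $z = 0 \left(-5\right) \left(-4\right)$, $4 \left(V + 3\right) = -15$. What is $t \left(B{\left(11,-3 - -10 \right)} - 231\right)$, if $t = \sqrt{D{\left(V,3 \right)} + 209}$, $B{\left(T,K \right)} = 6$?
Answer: $- 225 \sqrt{211} \approx -3268.3$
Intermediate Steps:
$V = - \frac{27}{4}$ ($V = -3 + \frac{1}{4} \left(-15\right) = -3 - \frac{15}{4} = - \frac{27}{4} \approx -6.75$)
$z = 0$ ($z = 0 \left(-4\right) = 0$)
$D{\left(o,j \right)} = 2$ ($D{\left(o,j \right)} = 2 + 0 = 2$)
$t = \sqrt{211}$ ($t = \sqrt{2 + 209} = \sqrt{211} \approx 14.526$)
$t \left(B{\left(11,-3 - -10 \right)} - 231\right) = \sqrt{211} \left(6 - 231\right) = \sqrt{211} \left(-225\right) = - 225 \sqrt{211}$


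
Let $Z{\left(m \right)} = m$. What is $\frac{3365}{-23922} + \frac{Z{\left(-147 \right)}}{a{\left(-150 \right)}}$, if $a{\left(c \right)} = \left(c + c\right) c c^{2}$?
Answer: $- \frac{21031271707}{149512500000} \approx -0.14067$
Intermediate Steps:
$a{\left(c \right)} = 2 c^{4}$ ($a{\left(c \right)} = 2 c c c^{2} = 2 c^{2} c^{2} = 2 c^{4}$)
$\frac{3365}{-23922} + \frac{Z{\left(-147 \right)}}{a{\left(-150 \right)}} = \frac{3365}{-23922} - \frac{147}{2 \left(-150\right)^{4}} = 3365 \left(- \frac{1}{23922}\right) - \frac{147}{2 \cdot 506250000} = - \frac{3365}{23922} - \frac{147}{1012500000} = - \frac{3365}{23922} - \frac{49}{337500000} = - \frac{21031271707}{149512500000}$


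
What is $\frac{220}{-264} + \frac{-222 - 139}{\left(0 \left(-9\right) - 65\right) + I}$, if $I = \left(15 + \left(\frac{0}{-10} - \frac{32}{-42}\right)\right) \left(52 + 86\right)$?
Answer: $- \frac{89017}{88626} \approx -1.0044$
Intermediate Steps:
$I = \frac{15226}{7}$ ($I = \left(15 + \left(0 \left(- \frac{1}{10}\right) - - \frac{16}{21}\right)\right) 138 = \left(15 + \left(0 + \frac{16}{21}\right)\right) 138 = \left(15 + \frac{16}{21}\right) 138 = \frac{331}{21} \cdot 138 = \frac{15226}{7} \approx 2175.1$)
$\frac{220}{-264} + \frac{-222 - 139}{\left(0 \left(-9\right) - 65\right) + I} = \frac{220}{-264} + \frac{-222 - 139}{\left(0 \left(-9\right) - 65\right) + \frac{15226}{7}} = 220 \left(- \frac{1}{264}\right) - \frac{361}{\left(0 - 65\right) + \frac{15226}{7}} = - \frac{5}{6} - \frac{361}{-65 + \frac{15226}{7}} = - \frac{5}{6} - \frac{361}{\frac{14771}{7}} = - \frac{5}{6} - \frac{2527}{14771} = - \frac{89017}{88626}$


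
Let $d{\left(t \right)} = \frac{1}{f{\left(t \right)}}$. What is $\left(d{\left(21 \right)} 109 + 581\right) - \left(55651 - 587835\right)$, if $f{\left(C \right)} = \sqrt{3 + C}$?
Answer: $532765 + \frac{109 \sqrt{6}}{12} \approx 5.3279 \cdot 10^{5}$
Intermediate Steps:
$d{\left(t \right)} = \frac{1}{\sqrt{3 + t}}$
$\left(d{\left(21 \right)} 109 + 581\right) - \left(55651 - 587835\right) = \left(\frac{1}{\sqrt{3 + 21}} \cdot 109 + 581\right) - \left(55651 - 587835\right) = \left(\frac{1}{\sqrt{24}} \cdot 109 + 581\right) - \left(55651 - 587835\right) = \left(\frac{\sqrt{6}}{12} \cdot 109 + 581\right) - -532184 = \left(\frac{109 \sqrt{6}}{12} + 581\right) + 532184 = \left(581 + \frac{109 \sqrt{6}}{12}\right) + 532184 = 532765 + \frac{109 \sqrt{6}}{12}$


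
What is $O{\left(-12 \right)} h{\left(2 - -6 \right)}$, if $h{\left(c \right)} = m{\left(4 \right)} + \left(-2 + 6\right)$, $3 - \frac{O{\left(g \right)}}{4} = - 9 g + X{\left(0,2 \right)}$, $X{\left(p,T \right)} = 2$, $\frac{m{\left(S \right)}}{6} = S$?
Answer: $-11984$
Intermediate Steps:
$m{\left(S \right)} = 6 S$
$O{\left(g \right)} = 4 + 36 g$ ($O{\left(g \right)} = 12 - 4 \left(- 9 g + 2\right) = 12 - 4 \left(2 - 9 g\right) = 12 + \left(-8 + 36 g\right) = 4 + 36 g$)
$h{\left(c \right)} = 28$ ($h{\left(c \right)} = 6 \cdot 4 + \left(-2 + 6\right) = 24 + 4 = 28$)
$O{\left(-12 \right)} h{\left(2 - -6 \right)} = \left(4 + 36 \left(-12\right)\right) 28 = \left(4 - 432\right) 28 = \left(-428\right) 28 = -11984$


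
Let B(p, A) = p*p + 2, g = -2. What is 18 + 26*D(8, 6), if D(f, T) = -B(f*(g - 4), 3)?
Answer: -59938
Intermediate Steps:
B(p, A) = 2 + p**2 (B(p, A) = p**2 + 2 = 2 + p**2)
D(f, T) = -2 - 36*f**2 (D(f, T) = -(2 + (f*(-2 - 4))**2) = -(2 + (f*(-6))**2) = -(2 + (-6*f)**2) = -(2 + 36*f**2) = -2 - 36*f**2)
18 + 26*D(8, 6) = 18 + 26*(-2 - 36*8**2) = 18 + 26*(-2 - 36*64) = 18 + 26*(-2 - 2304) = 18 + 26*(-2306) = 18 - 59956 = -59938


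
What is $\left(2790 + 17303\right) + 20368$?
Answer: $40461$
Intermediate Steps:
$\left(2790 + 17303\right) + 20368 = 20093 + 20368 = 40461$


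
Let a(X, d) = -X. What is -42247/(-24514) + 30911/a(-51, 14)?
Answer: 44700403/73542 ≈ 607.82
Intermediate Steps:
-42247/(-24514) + 30911/a(-51, 14) = -42247/(-24514) + 30911/((-1*(-51))) = -42247*(-1/24514) + 30911/51 = 42247/24514 + 30911*(1/51) = 42247/24514 + 30911/51 = 44700403/73542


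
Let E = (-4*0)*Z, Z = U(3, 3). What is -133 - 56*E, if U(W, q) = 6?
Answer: -133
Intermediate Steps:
Z = 6
E = 0 (E = -4*0*6 = 0*6 = 0)
-133 - 56*E = -133 - 56*0 = -133 + 0 = -133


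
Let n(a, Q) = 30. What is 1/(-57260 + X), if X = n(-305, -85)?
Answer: -1/57230 ≈ -1.7473e-5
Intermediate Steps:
X = 30
1/(-57260 + X) = 1/(-57260 + 30) = 1/(-57230) = -1/57230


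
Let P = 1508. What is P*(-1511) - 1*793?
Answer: -2279381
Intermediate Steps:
P*(-1511) - 1*793 = 1508*(-1511) - 1*793 = -2278588 - 793 = -2279381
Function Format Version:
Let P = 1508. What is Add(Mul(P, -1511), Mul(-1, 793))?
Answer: -2279381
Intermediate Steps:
Add(Mul(P, -1511), Mul(-1, 793)) = Add(Mul(1508, -1511), Mul(-1, 793)) = Add(-2278588, -793) = -2279381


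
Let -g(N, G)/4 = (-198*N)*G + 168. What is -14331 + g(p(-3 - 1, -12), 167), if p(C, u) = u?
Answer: -1602171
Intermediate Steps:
g(N, G) = -672 + 792*G*N (g(N, G) = -4*((-198*N)*G + 168) = -4*(-198*G*N + 168) = -4*(168 - 198*G*N) = -672 + 792*G*N)
-14331 + g(p(-3 - 1, -12), 167) = -14331 + (-672 + 792*167*(-12)) = -14331 + (-672 - 1587168) = -14331 - 1587840 = -1602171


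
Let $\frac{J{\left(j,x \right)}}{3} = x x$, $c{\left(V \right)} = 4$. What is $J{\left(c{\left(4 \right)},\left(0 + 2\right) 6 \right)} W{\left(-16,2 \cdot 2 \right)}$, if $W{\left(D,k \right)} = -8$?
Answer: $-3456$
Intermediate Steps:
$J{\left(j,x \right)} = 3 x^{2}$ ($J{\left(j,x \right)} = 3 x x = 3 x^{2}$)
$J{\left(c{\left(4 \right)},\left(0 + 2\right) 6 \right)} W{\left(-16,2 \cdot 2 \right)} = 3 \left(\left(0 + 2\right) 6\right)^{2} \left(-8\right) = 3 \left(2 \cdot 6\right)^{2} \left(-8\right) = 3 \cdot 12^{2} \left(-8\right) = 3 \cdot 144 \left(-8\right) = 432 \left(-8\right) = -3456$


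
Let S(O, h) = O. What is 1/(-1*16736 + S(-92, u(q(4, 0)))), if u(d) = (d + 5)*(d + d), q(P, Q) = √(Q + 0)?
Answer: -1/16828 ≈ -5.9425e-5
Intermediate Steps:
q(P, Q) = √Q
u(d) = 2*d*(5 + d) (u(d) = (5 + d)*(2*d) = 2*d*(5 + d))
1/(-1*16736 + S(-92, u(q(4, 0)))) = 1/(-1*16736 - 92) = 1/(-16736 - 92) = 1/(-16828) = -1/16828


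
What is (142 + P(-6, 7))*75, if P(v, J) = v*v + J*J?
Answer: 17025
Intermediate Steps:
P(v, J) = J² + v² (P(v, J) = v² + J² = J² + v²)
(142 + P(-6, 7))*75 = (142 + (7² + (-6)²))*75 = (142 + (49 + 36))*75 = (142 + 85)*75 = 227*75 = 17025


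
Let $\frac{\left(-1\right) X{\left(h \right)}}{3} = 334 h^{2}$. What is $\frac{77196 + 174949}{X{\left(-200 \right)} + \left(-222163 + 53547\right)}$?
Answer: $- \frac{252145}{40248616} \approx -0.0062647$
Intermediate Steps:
$X{\left(h \right)} = - 1002 h^{2}$ ($X{\left(h \right)} = - 3 \cdot 334 h^{2} = - 1002 h^{2}$)
$\frac{77196 + 174949}{X{\left(-200 \right)} + \left(-222163 + 53547\right)} = \frac{77196 + 174949}{- 1002 \left(-200\right)^{2} + \left(-222163 + 53547\right)} = \frac{252145}{\left(-1002\right) 40000 - 168616} = \frac{252145}{-40080000 - 168616} = \frac{252145}{-40248616} = 252145 \left(- \frac{1}{40248616}\right) = - \frac{252145}{40248616}$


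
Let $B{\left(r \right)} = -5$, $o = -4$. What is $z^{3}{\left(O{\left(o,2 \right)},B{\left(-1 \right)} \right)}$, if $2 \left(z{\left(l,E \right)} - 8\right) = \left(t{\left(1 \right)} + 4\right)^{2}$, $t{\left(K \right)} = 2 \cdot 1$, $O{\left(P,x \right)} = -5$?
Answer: $17576$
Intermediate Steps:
$t{\left(K \right)} = 2$
$z{\left(l,E \right)} = 26$ ($z{\left(l,E \right)} = 8 + \frac{\left(2 + 4\right)^{2}}{2} = 8 + \frac{6^{2}}{2} = 8 + \frac{1}{2} \cdot 36 = 8 + 18 = 26$)
$z^{3}{\left(O{\left(o,2 \right)},B{\left(-1 \right)} \right)} = 26^{3} = 17576$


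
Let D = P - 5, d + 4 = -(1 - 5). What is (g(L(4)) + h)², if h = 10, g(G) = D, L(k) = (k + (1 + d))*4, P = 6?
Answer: 121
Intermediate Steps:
d = 0 (d = -4 - (1 - 5) = -4 - 1*(-4) = -4 + 4 = 0)
L(k) = 4 + 4*k (L(k) = (k + (1 + 0))*4 = (k + 1)*4 = (1 + k)*4 = 4 + 4*k)
D = 1 (D = 6 - 5 = 1)
g(G) = 1
(g(L(4)) + h)² = (1 + 10)² = 11² = 121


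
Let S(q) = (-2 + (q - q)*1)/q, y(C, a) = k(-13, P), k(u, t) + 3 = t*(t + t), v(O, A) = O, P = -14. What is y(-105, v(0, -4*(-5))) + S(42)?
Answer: 8168/21 ≈ 388.95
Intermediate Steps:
k(u, t) = -3 + 2*t**2 (k(u, t) = -3 + t*(t + t) = -3 + t*(2*t) = -3 + 2*t**2)
y(C, a) = 389 (y(C, a) = -3 + 2*(-14)**2 = -3 + 2*196 = -3 + 392 = 389)
S(q) = -2/q (S(q) = (-2 + 0*1)/q = (-2 + 0)/q = -2/q)
y(-105, v(0, -4*(-5))) + S(42) = 389 - 2/42 = 389 - 2*1/42 = 389 - 1/21 = 8168/21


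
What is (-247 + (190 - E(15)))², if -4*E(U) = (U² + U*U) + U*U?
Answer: 199809/16 ≈ 12488.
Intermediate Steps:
E(U) = -3*U²/4 (E(U) = -((U² + U*U) + U*U)/4 = -((U² + U²) + U²)/4 = -(2*U² + U²)/4 = -3*U²/4)
(-247 + (190 - E(15)))² = (-247 + (190 - (-3)*15²/4))² = (-247 + (190 - (-3)*225/4))² = (-247 + (190 - 1*(-675/4)))² = (-247 + (190 + 675/4))² = (-247 + 1435/4)² = (447/4)² = 199809/16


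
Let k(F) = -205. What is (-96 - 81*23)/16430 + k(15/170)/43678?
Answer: -22233338/179407385 ≈ -0.12393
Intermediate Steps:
(-96 - 81*23)/16430 + k(15/170)/43678 = (-96 - 81*23)/16430 - 205/43678 = (-96 - 1863)*(1/16430) - 205*1/43678 = -1959*1/16430 - 205/43678 = -1959/16430 - 205/43678 = -22233338/179407385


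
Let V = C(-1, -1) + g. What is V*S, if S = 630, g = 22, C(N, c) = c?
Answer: 13230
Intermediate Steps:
V = 21 (V = -1 + 22 = 21)
V*S = 21*630 = 13230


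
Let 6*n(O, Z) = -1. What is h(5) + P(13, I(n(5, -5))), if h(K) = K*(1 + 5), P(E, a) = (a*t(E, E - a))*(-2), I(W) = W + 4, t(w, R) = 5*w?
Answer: -1405/3 ≈ -468.33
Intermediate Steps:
n(O, Z) = -⅙ (n(O, Z) = (⅙)*(-1) = -⅙)
I(W) = 4 + W
P(E, a) = -10*E*a (P(E, a) = (a*(5*E))*(-2) = (5*E*a)*(-2) = -10*E*a)
h(K) = 6*K (h(K) = K*6 = 6*K)
h(5) + P(13, I(n(5, -5))) = 6*5 - 10*13*(4 - ⅙) = 30 - 10*13*23/6 = 30 - 1495/3 = -1405/3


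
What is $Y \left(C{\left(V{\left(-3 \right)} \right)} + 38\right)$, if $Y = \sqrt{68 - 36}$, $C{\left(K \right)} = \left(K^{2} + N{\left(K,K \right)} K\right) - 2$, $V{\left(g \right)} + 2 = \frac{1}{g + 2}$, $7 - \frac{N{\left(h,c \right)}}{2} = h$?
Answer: $- 60 \sqrt{2} \approx -84.853$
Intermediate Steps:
$N{\left(h,c \right)} = 14 - 2 h$
$V{\left(g \right)} = -2 + \frac{1}{2 + g}$ ($V{\left(g \right)} = -2 + \frac{1}{g + 2} = -2 + \frac{1}{2 + g}$)
$C{\left(K \right)} = -2 + K^{2} + K \left(14 - 2 K\right)$ ($C{\left(K \right)} = \left(K^{2} + \left(14 - 2 K\right) K\right) - 2 = \left(K^{2} + K \left(14 - 2 K\right)\right) - 2 = -2 + K^{2} + K \left(14 - 2 K\right)$)
$Y = 4 \sqrt{2}$ ($Y = \sqrt{32} = 4 \sqrt{2} \approx 5.6569$)
$Y \left(C{\left(V{\left(-3 \right)} \right)} + 38\right) = 4 \sqrt{2} \left(\left(-2 - \left(\frac{-3 - -6}{2 - 3}\right)^{2} + 14 \frac{-3 - -6}{2 - 3}\right) + 38\right) = 4 \sqrt{2} \left(\left(-2 - \left(\frac{-3 + 6}{-1}\right)^{2} + 14 \frac{-3 + 6}{-1}\right) + 38\right) = 4 \sqrt{2} \left(\left(-2 - \left(\left(-1\right) 3\right)^{2} + 14 \left(\left(-1\right) 3\right)\right) + 38\right) = 4 \sqrt{2} \left(\left(-2 - \left(-3\right)^{2} + 14 \left(-3\right)\right) + 38\right) = 4 \sqrt{2} \left(\left(-2 - 9 - 42\right) + 38\right) = 4 \sqrt{2} \left(-53 + 38\right) = 4 \sqrt{2} \left(-15\right) = - 60 \sqrt{2}$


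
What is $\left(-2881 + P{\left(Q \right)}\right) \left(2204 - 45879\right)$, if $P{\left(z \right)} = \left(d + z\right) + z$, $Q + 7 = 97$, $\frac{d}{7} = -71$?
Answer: $139672650$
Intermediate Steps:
$d = -497$ ($d = 7 \left(-71\right) = -497$)
$Q = 90$ ($Q = -7 + 97 = 90$)
$P{\left(z \right)} = -497 + 2 z$ ($P{\left(z \right)} = \left(-497 + z\right) + z = -497 + 2 z$)
$\left(-2881 + P{\left(Q \right)}\right) \left(2204 - 45879\right) = \left(-2881 + \left(-497 + 2 \cdot 90\right)\right) \left(2204 - 45879\right) = \left(-2881 + \left(-497 + 180\right)\right) \left(-43675\right) = \left(-2881 - 317\right) \left(-43675\right) = \left(-3198\right) \left(-43675\right) = 139672650$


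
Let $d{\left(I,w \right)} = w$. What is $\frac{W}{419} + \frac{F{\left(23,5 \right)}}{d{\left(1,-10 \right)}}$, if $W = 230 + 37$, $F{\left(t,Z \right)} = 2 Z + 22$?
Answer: $- \frac{5369}{2095} \approx -2.5628$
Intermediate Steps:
$F{\left(t,Z \right)} = 22 + 2 Z$
$W = 267$
$\frac{W}{419} + \frac{F{\left(23,5 \right)}}{d{\left(1,-10 \right)}} = \frac{267}{419} + \frac{22 + 2 \cdot 5}{-10} = 267 \cdot \frac{1}{419} + \left(22 + 10\right) \left(- \frac{1}{10}\right) = \frac{267}{419} + 32 \left(- \frac{1}{10}\right) = \frac{267}{419} - \frac{16}{5} = - \frac{5369}{2095}$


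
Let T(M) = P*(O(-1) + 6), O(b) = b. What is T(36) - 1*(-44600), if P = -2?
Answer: 44590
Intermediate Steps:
T(M) = -10 (T(M) = -2*(-1 + 6) = -2*5 = -10)
T(36) - 1*(-44600) = -10 - 1*(-44600) = -10 + 44600 = 44590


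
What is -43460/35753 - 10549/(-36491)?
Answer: -172677209/186380389 ≈ -0.92648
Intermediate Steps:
-43460/35753 - 10549/(-36491) = -43460*1/35753 - 10549*(-1/36491) = -43460/35753 + 1507/5213 = -172677209/186380389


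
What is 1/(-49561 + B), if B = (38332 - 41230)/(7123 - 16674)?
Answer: -9551/473354213 ≈ -2.0177e-5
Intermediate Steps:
B = 2898/9551 (B = -2898/(-9551) = -2898*(-1/9551) = 2898/9551 ≈ 0.30342)
1/(-49561 + B) = 1/(-49561 + 2898/9551) = 1/(-473354213/9551) = -9551/473354213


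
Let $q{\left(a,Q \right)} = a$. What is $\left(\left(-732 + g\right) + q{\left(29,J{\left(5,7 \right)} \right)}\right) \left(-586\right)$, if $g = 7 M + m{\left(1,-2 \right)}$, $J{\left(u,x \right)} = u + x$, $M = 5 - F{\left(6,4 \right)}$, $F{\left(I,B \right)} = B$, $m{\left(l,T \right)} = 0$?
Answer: $407856$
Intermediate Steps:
$M = 1$ ($M = 5 - 4 = 1$)
$g = 7$ ($g = 7 \cdot 1 + 0 = 7 + 0 = 7$)
$\left(\left(-732 + g\right) + q{\left(29,J{\left(5,7 \right)} \right)}\right) \left(-586\right) = \left(\left(-732 + 7\right) + 29\right) \left(-586\right) = \left(-725 + 29\right) \left(-586\right) = \left(-696\right) \left(-586\right) = 407856$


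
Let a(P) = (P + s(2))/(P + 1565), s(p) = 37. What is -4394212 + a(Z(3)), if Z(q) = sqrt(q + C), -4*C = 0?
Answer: -5381200322581/1224611 + 764*sqrt(3)/1224611 ≈ -4.3942e+6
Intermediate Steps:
C = 0 (C = -1/4*0 = 0)
Z(q) = sqrt(q) (Z(q) = sqrt(q + 0) = sqrt(q))
a(P) = (37 + P)/(1565 + P) (a(P) = (P + 37)/(P + 1565) = (37 + P)/(1565 + P))
-4394212 + a(Z(3)) = -4394212 + (37 + sqrt(3))/(1565 + sqrt(3))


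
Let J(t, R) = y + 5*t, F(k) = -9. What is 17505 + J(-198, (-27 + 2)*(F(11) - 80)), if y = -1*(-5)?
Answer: 16520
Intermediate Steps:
y = 5
J(t, R) = 5 + 5*t
17505 + J(-198, (-27 + 2)*(F(11) - 80)) = 17505 + (5 + 5*(-198)) = 17505 + (5 - 990) = 17505 - 985 = 16520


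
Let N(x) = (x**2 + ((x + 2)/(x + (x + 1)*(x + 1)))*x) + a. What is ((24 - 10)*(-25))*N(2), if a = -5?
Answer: 1050/11 ≈ 95.455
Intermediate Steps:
N(x) = -5 + x**2 + x*(2 + x)/(x + (1 + x)**2) (N(x) = (x**2 + ((x + 2)/(x + (x + 1)*(x + 1)))*x) - 5 = (x**2 + ((2 + x)/(x + (1 + x)*(1 + x)))*x) - 5 = (x**2 + ((2 + x)/(x + (1 + x)**2))*x) - 5 = (x**2 + x*(2 + x)/(x + (1 + x)**2)) - 5 = -5 + x**2 + x*(2 + x)/(x + (1 + x)**2))
((24 - 10)*(-25))*N(2) = ((24 - 10)*(-25))*((-5 + 2**4 - 13*2 - 3*2**2 + 3*2**3)/(1 + 2**2 + 3*2)) = (14*(-25))*((-5 + 16 - 26 - 3*4 + 3*8)/(1 + 4 + 6)) = -350*(-5 + 16 - 26 - 12 + 24)/11 = -350*(-3)/11 = -350*(-3/11) = 1050/11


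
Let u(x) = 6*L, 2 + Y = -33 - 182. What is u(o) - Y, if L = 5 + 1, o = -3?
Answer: 253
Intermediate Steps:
Y = -217 (Y = -2 + (-33 - 182) = -2 - 215 = -217)
L = 6
u(x) = 36 (u(x) = 6*6 = 36)
u(o) - Y = 36 - 1*(-217) = 36 + 217 = 253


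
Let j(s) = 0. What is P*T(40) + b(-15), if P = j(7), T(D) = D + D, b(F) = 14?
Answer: 14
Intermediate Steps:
T(D) = 2*D
P = 0
P*T(40) + b(-15) = 0*(2*40) + 14 = 0*80 + 14 = 0 + 14 = 14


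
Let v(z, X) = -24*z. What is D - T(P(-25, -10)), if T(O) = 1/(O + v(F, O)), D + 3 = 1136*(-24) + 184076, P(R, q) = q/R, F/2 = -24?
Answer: 903533453/5762 ≈ 1.5681e+5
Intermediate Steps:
F = -48 (F = 2*(-24) = -48)
D = 156809 (D = -3 + (1136*(-24) + 184076) = -3 + (-27264 + 184076) = -3 + 156812 = 156809)
T(O) = 1/(1152 + O) (T(O) = 1/(O - 24*(-48)) = 1/(O + 1152) = 1/(1152 + O))
D - T(P(-25, -10)) = 156809 - 1/(1152 - 10/(-25)) = 156809 - 1/(1152 - 10*(-1/25)) = 156809 - 1/(1152 + ⅖) = 156809 - 1/5762/5 = 156809 - 1*5/5762 = 156809 - 5/5762 = 903533453/5762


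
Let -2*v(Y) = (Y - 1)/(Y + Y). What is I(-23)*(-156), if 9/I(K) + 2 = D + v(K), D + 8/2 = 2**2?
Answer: 621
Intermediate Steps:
D = 0 (D = -4 + 2**2 = -4 + 4 = 0)
v(Y) = -(-1 + Y)/(4*Y) (v(Y) = -(Y - 1)/(2*(Y + Y)) = -(-1 + Y)/(2*(2*Y)) = -(-1 + Y)*1/(2*Y)/2 = -(-1 + Y)/(4*Y))
I(K) = 9/(-2 + (1 - K)/(4*K)) (I(K) = 9/(-2 + (0 + (1 - K)/(4*K))) = 9/(-2 + (1 - K)/(4*K)))
I(-23)*(-156) = -36*(-23)/(-1 + 9*(-23))*(-156) = -36*(-23)/(-1 - 207)*(-156) = -36*(-23)/(-208)*(-156) = -36*(-23)*(-1/208)*(-156) = -207/52*(-156) = 621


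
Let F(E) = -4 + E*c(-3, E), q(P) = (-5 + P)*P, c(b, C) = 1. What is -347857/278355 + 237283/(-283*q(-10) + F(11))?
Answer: -80813004116/11814221265 ≈ -6.8403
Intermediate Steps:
q(P) = P*(-5 + P)
F(E) = -4 + E (F(E) = -4 + E*1 = -4 + E)
-347857/278355 + 237283/(-283*q(-10) + F(11)) = -347857/278355 + 237283/(-(-2830)*(-5 - 10) + (-4 + 11)) = -347857*1/278355 + 237283/(-(-2830)*(-15) + 7) = -347857/278355 + 237283/(-283*150 + 7) = -347857/278355 + 237283/(-42450 + 7) = -347857/278355 + 237283/(-42443) = -347857/278355 + 237283*(-1/42443) = -347857/278355 - 237283/42443 = -80813004116/11814221265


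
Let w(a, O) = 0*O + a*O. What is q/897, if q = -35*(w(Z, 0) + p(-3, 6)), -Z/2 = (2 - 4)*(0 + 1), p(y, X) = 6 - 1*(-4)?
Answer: -350/897 ≈ -0.39019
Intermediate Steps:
p(y, X) = 10 (p(y, X) = 6 + 4 = 10)
Z = 4 (Z = -2*(2 - 4)*(0 + 1) = -(-4) = -2*(-2) = 4)
w(a, O) = O*a (w(a, O) = 0 + O*a = O*a)
q = -350 (q = -35*(0*4 + 10) = -35*(0 + 10) = -35*10 = -350)
q/897 = -350/897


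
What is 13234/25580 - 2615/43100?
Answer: 5034937/11024980 ≈ 0.45668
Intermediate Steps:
13234/25580 - 2615/43100 = 13234*(1/25580) - 2615*1/43100 = 6617/12790 - 523/8620 = 5034937/11024980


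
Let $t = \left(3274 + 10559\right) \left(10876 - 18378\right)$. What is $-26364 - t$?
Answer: $103748802$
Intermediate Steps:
$t = -103775166$ ($t = 13833 \left(-7502\right) = -103775166$)
$-26364 - t = -26364 - -103775166 = -26364 + 103775166 = 103748802$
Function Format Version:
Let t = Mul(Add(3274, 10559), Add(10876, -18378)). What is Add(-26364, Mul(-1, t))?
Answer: 103748802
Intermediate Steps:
t = -103775166 (t = Mul(13833, -7502) = -103775166)
Add(-26364, Mul(-1, t)) = Add(-26364, Mul(-1, -103775166)) = Add(-26364, 103775166) = 103748802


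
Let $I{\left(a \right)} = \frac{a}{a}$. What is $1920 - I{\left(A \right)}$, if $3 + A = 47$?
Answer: $1919$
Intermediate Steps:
$A = 44$ ($A = -3 + 47 = 44$)
$I{\left(a \right)} = 1$
$1920 - I{\left(A \right)} = 1920 - 1 = 1919$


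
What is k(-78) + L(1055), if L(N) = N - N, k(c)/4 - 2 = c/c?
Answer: 12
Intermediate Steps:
k(c) = 12 (k(c) = 8 + 4*(c/c) = 8 + 4*1 = 8 + 4 = 12)
L(N) = 0
k(-78) + L(1055) = 12 + 0 = 12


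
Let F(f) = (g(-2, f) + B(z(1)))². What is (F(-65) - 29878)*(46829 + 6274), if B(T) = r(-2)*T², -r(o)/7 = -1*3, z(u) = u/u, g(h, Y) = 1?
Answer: -1560909582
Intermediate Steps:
z(u) = 1
r(o) = 21 (r(o) = -(-7)*3 = -7*(-3) = 21)
B(T) = 21*T²
F(f) = 484 (F(f) = (1 + 21*1²)² = (1 + 21*1)² = (1 + 21)² = 22² = 484)
(F(-65) - 29878)*(46829 + 6274) = (484 - 29878)*(46829 + 6274) = -29394*53103 = -1560909582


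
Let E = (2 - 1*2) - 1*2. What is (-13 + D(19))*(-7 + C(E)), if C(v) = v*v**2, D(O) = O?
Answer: -90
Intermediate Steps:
E = -2 (E = (2 - 2) - 2 = 0 - 2 = -2)
C(v) = v**3
(-13 + D(19))*(-7 + C(E)) = (-13 + 19)*(-7 + (-2)**3) = 6*(-7 - 8) = 6*(-15) = -90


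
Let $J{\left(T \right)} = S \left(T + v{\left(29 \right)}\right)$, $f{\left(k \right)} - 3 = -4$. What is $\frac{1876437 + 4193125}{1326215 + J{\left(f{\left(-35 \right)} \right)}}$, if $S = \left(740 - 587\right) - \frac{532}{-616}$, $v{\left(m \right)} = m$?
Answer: $\frac{66765182}{14635755} \approx 4.5618$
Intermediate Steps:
$f{\left(k \right)} = -1$ ($f{\left(k \right)} = 3 - 4 = -1$)
$S = \frac{3385}{22}$ ($S = 153 - - \frac{19}{22} = 153 + \frac{19}{22} = \frac{3385}{22} \approx 153.86$)
$J{\left(T \right)} = \frac{98165}{22} + \frac{3385 T}{22}$ ($J{\left(T \right)} = \frac{3385 \left(T + 29\right)}{22} = \frac{3385 \left(29 + T\right)}{22} = \frac{98165}{22} + \frac{3385 T}{22}$)
$\frac{1876437 + 4193125}{1326215 + J{\left(f{\left(-35 \right)} \right)}} = \frac{1876437 + 4193125}{1326215 + \left(\frac{98165}{22} + \frac{3385}{22} \left(-1\right)\right)} = \frac{6069562}{1326215 + \left(\frac{98165}{22} - \frac{3385}{22}\right)} = \frac{6069562}{1326215 + \frac{47390}{11}} = \frac{6069562}{\frac{14635755}{11}} = 6069562 \cdot \frac{11}{14635755} = \frac{66765182}{14635755}$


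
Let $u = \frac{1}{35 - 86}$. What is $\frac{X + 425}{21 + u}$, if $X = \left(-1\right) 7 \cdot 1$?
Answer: $\frac{10659}{535} \approx 19.923$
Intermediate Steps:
$u = - \frac{1}{51}$ ($u = \frac{1}{-51} = - \frac{1}{51} \approx -0.019608$)
$X = -7$ ($X = \left(-7\right) 1 = -7$)
$\frac{X + 425}{21 + u} = \frac{-7 + 425}{21 - \frac{1}{51}} = \frac{418}{\frac{1070}{51}} = 418 \cdot \frac{51}{1070} = \frac{10659}{535}$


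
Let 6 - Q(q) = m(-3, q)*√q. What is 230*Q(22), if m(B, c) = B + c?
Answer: 1380 - 4370*√22 ≈ -19117.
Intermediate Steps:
Q(q) = 6 - √q*(-3 + q) (Q(q) = 6 - (-3 + q)*√q = 6 - √q*(-3 + q))
230*Q(22) = 230*(6 + √22*(3 - 1*22)) = 230*(6 + √22*(3 - 22)) = 230*(6 + √22*(-19)) = 230*(6 - 19*√22) = 1380 - 4370*√22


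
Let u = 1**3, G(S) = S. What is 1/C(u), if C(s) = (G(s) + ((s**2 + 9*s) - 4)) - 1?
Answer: 1/6 ≈ 0.16667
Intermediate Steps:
u = 1
C(s) = -5 + s**2 + 10*s (C(s) = (s + ((s**2 + 9*s) - 4)) - 1 = (s + (-4 + s**2 + 9*s)) - 1 = (-4 + s**2 + 10*s) - 1 = -5 + s**2 + 10*s)
1/C(u) = 1/(-5 + 1**2 + 10*1) = 1/(-5 + 1 + 10) = 1/6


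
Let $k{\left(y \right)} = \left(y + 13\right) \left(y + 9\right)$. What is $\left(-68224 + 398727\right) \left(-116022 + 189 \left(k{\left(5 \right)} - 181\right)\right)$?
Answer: $-33910599309$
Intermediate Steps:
$k{\left(y \right)} = \left(9 + y\right) \left(13 + y\right)$ ($k{\left(y \right)} = \left(13 + y\right) \left(9 + y\right) = \left(9 + y\right) \left(13 + y\right)$)
$\left(-68224 + 398727\right) \left(-116022 + 189 \left(k{\left(5 \right)} - 181\right)\right) = \left(-68224 + 398727\right) \left(-116022 + 189 \left(\left(117 + 5^{2} + 22 \cdot 5\right) - 181\right)\right) = 330503 \left(-116022 + 189 \left(\left(117 + 25 + 110\right) - 181\right)\right) = 330503 \left(-116022 + 189 \left(252 - 181\right)\right) = 330503 \left(-116022 + 189 \cdot 71\right) = 330503 \left(-116022 + 13419\right) = 330503 \left(-102603\right) = -33910599309$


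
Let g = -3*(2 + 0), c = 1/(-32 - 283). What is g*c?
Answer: 2/105 ≈ 0.019048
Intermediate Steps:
c = -1/315 (c = 1/(-315) = -1/315 ≈ -0.0031746)
g = -6 (g = -3*2 = -6)
g*c = -6*(-1/315) = 2/105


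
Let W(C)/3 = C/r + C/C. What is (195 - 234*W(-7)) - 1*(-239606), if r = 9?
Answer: 239645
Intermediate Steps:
W(C) = 3 + C/3 (W(C) = 3*(C/9 + C/C) = 3*(C*(1/9) + 1) = 3*(C/9 + 1) = 3*(1 + C/9) = 3 + C/3)
(195 - 234*W(-7)) - 1*(-239606) = (195 - 234*(3 + (1/3)*(-7))) - 1*(-239606) = (195 - 234*(3 - 7/3)) + 239606 = (195 - 234*2/3) + 239606 = (195 - 156) + 239606 = 39 + 239606 = 239645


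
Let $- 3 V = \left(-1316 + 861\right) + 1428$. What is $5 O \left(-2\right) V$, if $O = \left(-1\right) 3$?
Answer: $-9730$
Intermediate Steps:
$O = -3$
$V = - \frac{973}{3}$ ($V = - \frac{\left(-1316 + 861\right) + 1428}{3} = - \frac{-455 + 1428}{3} = \left(- \frac{1}{3}\right) 973 = - \frac{973}{3} \approx -324.33$)
$5 O \left(-2\right) V = 5 \left(-3\right) \left(-2\right) \left(- \frac{973}{3}\right) = \left(-15\right) \left(-2\right) \left(- \frac{973}{3}\right) = 30 \left(- \frac{973}{3}\right) = -9730$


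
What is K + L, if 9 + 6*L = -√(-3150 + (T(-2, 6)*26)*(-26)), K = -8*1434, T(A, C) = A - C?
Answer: -22947/2 - √2258/6 ≈ -11481.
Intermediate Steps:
K = -11472
L = -3/2 - √2258/6 (L = -3/2 + (-√(-3150 + ((-2 - 1*6)*26)*(-26)))/6 = -3/2 + (-√(-3150 + ((-2 - 6)*26)*(-26)))/6 = -3/2 + (-√(-3150 - 8*26*(-26)))/6 = -3/2 + (-√(-3150 - 208*(-26)))/6 = -3/2 + (-√(-3150 + 5408))/6 = -3/2 + (-√2258)/6 = -3/2 - √2258/6 ≈ -9.4197)
K + L = -11472 + (-3/2 - √2258/6) = -22947/2 - √2258/6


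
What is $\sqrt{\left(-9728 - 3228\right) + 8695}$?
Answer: $i \sqrt{4261} \approx 65.276 i$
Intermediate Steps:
$\sqrt{\left(-9728 - 3228\right) + 8695} = \sqrt{-12956 + 8695} = \sqrt{-4261} = i \sqrt{4261}$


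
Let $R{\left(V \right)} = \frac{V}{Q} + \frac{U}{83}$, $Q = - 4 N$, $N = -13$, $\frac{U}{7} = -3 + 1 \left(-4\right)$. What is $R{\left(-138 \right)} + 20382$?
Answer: $\frac{43977355}{2158} \approx 20379.0$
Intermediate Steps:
$U = -49$ ($U = 7 \left(-3 + 1 \left(-4\right)\right) = 7 \left(-3 - 4\right) = 7 \left(-7\right) = -49$)
$Q = 52$ ($Q = \left(-4\right) \left(-13\right) = 52$)
$R{\left(V \right)} = - \frac{49}{83} + \frac{V}{52}$ ($R{\left(V \right)} = \frac{V}{52} - \frac{49}{83} = - \frac{49}{83} + \frac{V}{52}$)
$R{\left(-138 \right)} + 20382 = \left(- \frac{49}{83} + \frac{1}{52} \left(-138\right)\right) + 20382 = \left(- \frac{49}{83} - \frac{69}{26}\right) + 20382 = - \frac{7001}{2158} + 20382 = \frac{43977355}{2158}$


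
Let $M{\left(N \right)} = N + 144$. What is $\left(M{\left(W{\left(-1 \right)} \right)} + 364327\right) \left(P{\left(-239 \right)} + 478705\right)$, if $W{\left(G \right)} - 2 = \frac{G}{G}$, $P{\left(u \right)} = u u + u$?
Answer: $195207536238$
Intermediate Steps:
$P{\left(u \right)} = u + u^{2}$ ($P{\left(u \right)} = u^{2} + u = u + u^{2}$)
$W{\left(G \right)} = 3$ ($W{\left(G \right)} = 2 + \frac{G}{G} = 2 + 1 = 3$)
$M{\left(N \right)} = 144 + N$
$\left(M{\left(W{\left(-1 \right)} \right)} + 364327\right) \left(P{\left(-239 \right)} + 478705\right) = \left(\left(144 + 3\right) + 364327\right) \left(- 239 \left(1 - 239\right) + 478705\right) = \left(147 + 364327\right) \left(\left(-239\right) \left(-238\right) + 478705\right) = 364474 \left(56882 + 478705\right) = 364474 \cdot 535587 = 195207536238$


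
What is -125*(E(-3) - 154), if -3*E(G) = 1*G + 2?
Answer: 57625/3 ≈ 19208.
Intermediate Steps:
E(G) = -⅔ - G/3 (E(G) = -(1*G + 2)/3 = -(G + 2)/3 = -(2 + G)/3 = -⅔ - G/3)
-125*(E(-3) - 154) = -125*((-⅔ - ⅓*(-3)) - 154) = -125*((-⅔ + 1) - 154) = -125*(⅓ - 154) = -125*(-461/3) = 57625/3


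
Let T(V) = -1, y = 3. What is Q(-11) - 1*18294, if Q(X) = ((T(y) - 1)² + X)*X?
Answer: -18217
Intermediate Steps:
Q(X) = X*(4 + X) (Q(X) = ((-1 - 1)² + X)*X = ((-2)² + X)*X = (4 + X)*X = X*(4 + X))
Q(-11) - 1*18294 = -11*(4 - 11) - 1*18294 = -11*(-7) - 18294 = 77 - 18294 = -18217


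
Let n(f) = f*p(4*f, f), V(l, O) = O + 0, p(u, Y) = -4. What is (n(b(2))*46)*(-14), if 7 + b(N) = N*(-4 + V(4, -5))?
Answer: -64400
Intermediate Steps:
V(l, O) = O
b(N) = -7 - 9*N (b(N) = -7 + N*(-4 - 5) = -7 + N*(-9) = -7 - 9*N)
n(f) = -4*f (n(f) = f*(-4) = -4*f)
(n(b(2))*46)*(-14) = (-4*(-7 - 9*2)*46)*(-14) = (-4*(-7 - 18)*46)*(-14) = (-4*(-25)*46)*(-14) = (100*46)*(-14) = 4600*(-14) = -64400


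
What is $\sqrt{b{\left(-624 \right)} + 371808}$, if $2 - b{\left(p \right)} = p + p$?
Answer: $\sqrt{373058} \approx 610.79$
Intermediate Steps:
$b{\left(p \right)} = 2 - 2 p$ ($b{\left(p \right)} = 2 - \left(p + p\right) = 2 - 2 p$)
$\sqrt{b{\left(-624 \right)} + 371808} = \sqrt{\left(2 - -1248\right) + 371808} = \sqrt{\left(2 + 1248\right) + 371808} = \sqrt{1250 + 371808} = \sqrt{373058}$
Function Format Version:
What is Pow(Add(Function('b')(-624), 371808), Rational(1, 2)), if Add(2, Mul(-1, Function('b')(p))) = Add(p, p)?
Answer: Pow(373058, Rational(1, 2)) ≈ 610.79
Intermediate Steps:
Function('b')(p) = Add(2, Mul(-2, p)) (Function('b')(p) = Add(2, Mul(-1, Add(p, p))) = Add(2, Mul(-1, Mul(2, p))) = Add(2, Mul(-2, p)))
Pow(Add(Function('b')(-624), 371808), Rational(1, 2)) = Pow(Add(Add(2, Mul(-2, -624)), 371808), Rational(1, 2)) = Pow(Add(Add(2, 1248), 371808), Rational(1, 2)) = Pow(Add(1250, 371808), Rational(1, 2)) = Pow(373058, Rational(1, 2))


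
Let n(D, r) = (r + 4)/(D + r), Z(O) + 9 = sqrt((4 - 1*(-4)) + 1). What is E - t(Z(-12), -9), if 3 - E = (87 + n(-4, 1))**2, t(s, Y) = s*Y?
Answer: -65995/9 ≈ -7332.8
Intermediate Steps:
Z(O) = -6 (Z(O) = -9 + sqrt((4 - 1*(-4)) + 1) = -9 + sqrt((4 + 4) + 1) = -9 + sqrt(8 + 1) = -9 + sqrt(9) = -9 + 3 = -6)
n(D, r) = (4 + r)/(D + r)
t(s, Y) = Y*s
E = -65509/9 (E = 3 - (87 + (4 + 1)/(-4 + 1))**2 = 3 - (87 + 5/(-3))**2 = 3 - (87 - 1/3*5)**2 = 3 - (87 - 5/3)**2 = 3 - (256/3)**2 = 3 - 1*65536/9 = 3 - 65536/9 = -65509/9 ≈ -7278.8)
E - t(Z(-12), -9) = -65509/9 - (-9)*(-6) = -65509/9 - 1*54 = -65509/9 - 54 = -65995/9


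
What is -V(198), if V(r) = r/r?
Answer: -1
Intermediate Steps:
V(r) = 1
-V(198) = -1*1 = -1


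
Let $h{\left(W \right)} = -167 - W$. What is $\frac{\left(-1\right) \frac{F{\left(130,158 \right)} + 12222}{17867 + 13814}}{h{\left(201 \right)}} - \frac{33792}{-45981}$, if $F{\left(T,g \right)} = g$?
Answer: $\frac{2529082861}{3436374708} \approx 0.73597$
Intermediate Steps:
$\frac{\left(-1\right) \frac{F{\left(130,158 \right)} + 12222}{17867 + 13814}}{h{\left(201 \right)}} - \frac{33792}{-45981} = \frac{\left(-1\right) \frac{158 + 12222}{17867 + 13814}}{-167 - 201} - \frac{33792}{-45981} = \frac{\left(-1\right) \frac{12380}{31681}}{-167 - 201} - - \frac{11264}{15327} = \frac{\left(-1\right) 12380 \cdot \frac{1}{31681}}{-368} + \frac{11264}{15327} = \left(-1\right) \frac{12380}{31681} \left(- \frac{1}{368}\right) + \frac{11264}{15327} = \left(- \frac{12380}{31681}\right) \left(- \frac{1}{368}\right) + \frac{11264}{15327} = \frac{3095}{2914652} + \frac{11264}{15327} = \frac{2529082861}{3436374708}$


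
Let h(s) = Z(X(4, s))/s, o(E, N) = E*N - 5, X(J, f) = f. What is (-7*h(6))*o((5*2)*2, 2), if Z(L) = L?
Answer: -245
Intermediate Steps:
o(E, N) = -5 + E*N
h(s) = 1 (h(s) = s/s = 1)
(-7*h(6))*o((5*2)*2, 2) = (-7*1)*(-5 + ((5*2)*2)*2) = -7*(-5 + (10*2)*2) = -7*(-5 + 20*2) = -7*(-5 + 40) = -7*35 = -245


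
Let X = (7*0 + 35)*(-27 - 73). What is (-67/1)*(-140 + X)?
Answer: 243880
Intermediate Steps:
X = -3500 (X = (0 + 35)*(-100) = 35*(-100) = -3500)
(-67/1)*(-140 + X) = (-67/1)*(-140 - 3500) = -67*1*(-3640) = -67*(-3640) = 243880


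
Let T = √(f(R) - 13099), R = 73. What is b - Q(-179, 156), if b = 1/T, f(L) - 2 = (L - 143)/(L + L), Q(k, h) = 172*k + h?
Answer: 30632 - I*√17449117/478058 ≈ 30632.0 - 0.0087379*I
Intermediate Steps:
Q(k, h) = h + 172*k
f(L) = 2 + (-143 + L)/(2*L) (f(L) = 2 + (L - 143)/(L + L) = 2 + (-143 + L)/((2*L)) = 2 + (-143 + L)*(1/(2*L)) = 2 + (-143 + L)/(2*L))
T = 2*I*√17449117/73 (T = √((½)*(-143 + 5*73)/73 - 13099) = √((½)*(1/73)*(-143 + 365) - 13099) = √((½)*(1/73)*222 - 13099) = √(111/73 - 13099) = √(-956116/73) = 2*I*√17449117/73 ≈ 114.44*I)
b = -I*√17449117/478058 (b = 1/(2*I*√17449117/73) = -I*√17449117/478058 ≈ -0.0087379*I)
b - Q(-179, 156) = -I*√17449117/478058 - (156 + 172*(-179)) = -I*√17449117/478058 - (156 - 30788) = -I*√17449117/478058 - 1*(-30632) = -I*√17449117/478058 + 30632 = 30632 - I*√17449117/478058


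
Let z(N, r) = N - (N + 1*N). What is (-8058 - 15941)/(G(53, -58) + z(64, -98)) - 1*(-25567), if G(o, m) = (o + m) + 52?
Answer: 458638/17 ≈ 26979.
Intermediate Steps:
G(o, m) = 52 + m + o (G(o, m) = (m + o) + 52 = 52 + m + o)
z(N, r) = -N (z(N, r) = N - (N + N) = N - 2*N = -N)
(-8058 - 15941)/(G(53, -58) + z(64, -98)) - 1*(-25567) = (-8058 - 15941)/((52 - 58 + 53) - 1*64) - 1*(-25567) = -23999/(47 - 64) + 25567 = -23999/(-17) + 25567 = -23999*(-1/17) + 25567 = 23999/17 + 25567 = 458638/17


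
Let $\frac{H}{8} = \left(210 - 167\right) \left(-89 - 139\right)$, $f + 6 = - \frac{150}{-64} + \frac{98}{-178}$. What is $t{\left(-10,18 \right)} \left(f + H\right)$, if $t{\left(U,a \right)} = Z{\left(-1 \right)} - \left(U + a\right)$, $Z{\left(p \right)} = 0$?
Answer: $\frac{223386317}{356} \approx 6.2749 \cdot 10^{5}$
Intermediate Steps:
$t{\left(U,a \right)} = - U - a$ ($t{\left(U,a \right)} = 0 - \left(U + a\right) = - U - a$)
$f = - \frac{11981}{2848}$ ($f = -6 + \left(- \frac{150}{-64} + \frac{98}{-178}\right) = -6 + \left(\left(-150\right) \left(- \frac{1}{64}\right) + 98 \left(- \frac{1}{178}\right)\right) = -6 + \left(\frac{75}{32} - \frac{49}{89}\right) = -6 + \frac{5107}{2848} = - \frac{11981}{2848} \approx -4.2068$)
$H = -78432$ ($H = 8 \left(210 - 167\right) \left(-89 - 139\right) = 8 \cdot 43 \left(-228\right) = 8 \left(-9804\right) = -78432$)
$t{\left(-10,18 \right)} \left(f + H\right) = \left(\left(-1\right) \left(-10\right) - 18\right) \left(- \frac{11981}{2848} - 78432\right) = \left(10 - 18\right) \left(- \frac{223386317}{2848}\right) = \left(-8\right) \left(- \frac{223386317}{2848}\right) = \frac{223386317}{356}$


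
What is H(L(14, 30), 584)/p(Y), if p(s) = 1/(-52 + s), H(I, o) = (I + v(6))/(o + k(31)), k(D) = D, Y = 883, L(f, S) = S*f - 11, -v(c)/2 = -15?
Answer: 121603/205 ≈ 593.19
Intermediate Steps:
v(c) = 30 (v(c) = -2*(-15) = 30)
L(f, S) = -11 + S*f
H(I, o) = (30 + I)/(31 + o) (H(I, o) = (I + 30)/(o + 31) = (30 + I)/(31 + o))
H(L(14, 30), 584)/p(Y) = ((30 + (-11 + 30*14))/(31 + 584))/(1/(-52 + 883)) = ((30 + (-11 + 420))/615)/(1/831) = ((30 + 409)/615)/(1/831) = ((1/615)*439)*831 = (439/615)*831 = 121603/205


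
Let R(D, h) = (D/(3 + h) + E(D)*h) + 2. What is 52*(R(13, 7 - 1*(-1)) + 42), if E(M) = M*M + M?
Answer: 858676/11 ≈ 78062.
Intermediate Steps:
E(M) = M + M² (E(M) = M² + M = M + M²)
R(D, h) = 2 + D/(3 + h) + D*h*(1 + D) (R(D, h) = (D/(3 + h) + (D*(1 + D))*h) + 2 = (D/(3 + h) + D*h*(1 + D)) + 2 = 2 + D/(3 + h) + D*h*(1 + D))
52*(R(13, 7 - 1*(-1)) + 42) = 52*((6 + 13 + 2*(7 - 1*(-1)) + 13*(7 - 1*(-1))²*(1 + 13) + 3*13*(7 - 1*(-1))*(1 + 13))/(3 + (7 - 1*(-1))) + 42) = 52*((6 + 13 + 2*(7 + 1) + 13*(7 + 1)²*14 + 3*13*(7 + 1)*14)/(3 + (7 + 1)) + 42) = 52*((6 + 13 + 2*8 + 13*8²*14 + 3*13*8*14)/(3 + 8) + 42) = 52*((6 + 13 + 16 + 13*64*14 + 4368)/11 + 42) = 52*((6 + 13 + 16 + 11648 + 4368)/11 + 42) = 52*((1/11)*16051 + 42) = 52*(16051/11 + 42) = 52*(16513/11) = 858676/11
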